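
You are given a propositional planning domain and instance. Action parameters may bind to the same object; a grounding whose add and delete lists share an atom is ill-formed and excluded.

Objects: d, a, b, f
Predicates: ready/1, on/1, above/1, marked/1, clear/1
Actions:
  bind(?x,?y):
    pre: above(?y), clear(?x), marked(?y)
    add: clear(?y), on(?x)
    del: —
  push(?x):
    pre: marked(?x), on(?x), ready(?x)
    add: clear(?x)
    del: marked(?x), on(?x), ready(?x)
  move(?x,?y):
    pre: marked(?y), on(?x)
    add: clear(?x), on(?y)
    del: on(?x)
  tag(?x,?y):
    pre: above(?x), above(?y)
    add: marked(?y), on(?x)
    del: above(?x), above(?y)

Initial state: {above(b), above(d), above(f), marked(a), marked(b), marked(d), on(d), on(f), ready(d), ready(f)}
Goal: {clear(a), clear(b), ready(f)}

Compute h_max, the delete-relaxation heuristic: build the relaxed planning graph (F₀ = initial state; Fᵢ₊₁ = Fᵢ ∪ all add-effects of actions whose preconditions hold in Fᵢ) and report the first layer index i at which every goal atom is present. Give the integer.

2

F0 = init (10 atoms)
F1 = F0 ∪ {clear(d), clear(f), marked(f), on(a), on(b)}  (15 atoms)
F2 = F1 ∪ {clear(a), clear(b)}  (17 atoms)
goal ⊆ F2  ⇒  h_max = 2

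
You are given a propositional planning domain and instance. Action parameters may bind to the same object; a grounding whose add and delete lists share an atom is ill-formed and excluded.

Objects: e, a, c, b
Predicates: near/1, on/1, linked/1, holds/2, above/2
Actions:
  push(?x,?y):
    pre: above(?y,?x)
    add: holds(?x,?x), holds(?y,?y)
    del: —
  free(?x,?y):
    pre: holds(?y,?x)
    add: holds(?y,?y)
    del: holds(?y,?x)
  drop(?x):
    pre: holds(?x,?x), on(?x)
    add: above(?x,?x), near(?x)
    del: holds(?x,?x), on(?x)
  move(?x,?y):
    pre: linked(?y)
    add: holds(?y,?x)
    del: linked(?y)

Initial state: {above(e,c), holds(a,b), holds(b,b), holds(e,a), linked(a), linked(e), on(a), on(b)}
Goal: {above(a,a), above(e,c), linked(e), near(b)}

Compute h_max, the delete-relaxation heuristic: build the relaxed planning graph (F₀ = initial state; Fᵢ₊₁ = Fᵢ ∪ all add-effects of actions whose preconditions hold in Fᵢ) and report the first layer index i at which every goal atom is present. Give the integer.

2

F0 = init (8 atoms)
F1 = F0 ∪ {above(b,b), holds(a,a), holds(a,c), holds(a,e), holds(c,c), holds(e,b), holds(e,c), holds(e,e), near(b)}  (17 atoms)
F2 = F1 ∪ {above(a,a), near(a)}  (19 atoms)
goal ⊆ F2  ⇒  h_max = 2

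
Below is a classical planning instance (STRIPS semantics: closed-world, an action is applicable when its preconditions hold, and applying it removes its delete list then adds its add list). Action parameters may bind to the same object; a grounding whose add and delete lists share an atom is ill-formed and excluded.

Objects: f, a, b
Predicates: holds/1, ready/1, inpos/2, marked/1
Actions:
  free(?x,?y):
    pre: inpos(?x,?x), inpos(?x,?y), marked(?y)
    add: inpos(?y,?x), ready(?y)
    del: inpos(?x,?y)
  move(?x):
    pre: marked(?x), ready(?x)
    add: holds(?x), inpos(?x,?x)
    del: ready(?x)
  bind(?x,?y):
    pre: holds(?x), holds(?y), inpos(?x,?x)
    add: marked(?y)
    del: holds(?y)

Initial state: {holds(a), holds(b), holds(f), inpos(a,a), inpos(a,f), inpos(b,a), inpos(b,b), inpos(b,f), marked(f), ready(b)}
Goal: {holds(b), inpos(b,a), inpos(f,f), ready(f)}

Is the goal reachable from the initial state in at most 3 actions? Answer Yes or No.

1. free(a,f)  →  {holds(a), holds(b), holds(f), inpos(a,a), inpos(b,a), inpos(b,b), inpos(b,f), inpos(f,a), marked(f), ready(b), ready(f)}
2. move(f)  →  {holds(a), holds(b), holds(f), inpos(a,a), inpos(b,a), inpos(b,b), inpos(b,f), inpos(f,a), inpos(f,f), marked(f), ready(b)}
3. free(b,f)  →  {holds(a), holds(b), holds(f), inpos(a,a), inpos(b,a), inpos(b,b), inpos(f,a), inpos(f,b), inpos(f,f), marked(f), ready(b), ready(f)}
optimal plan length = 3; 3 ≤ 3

Yes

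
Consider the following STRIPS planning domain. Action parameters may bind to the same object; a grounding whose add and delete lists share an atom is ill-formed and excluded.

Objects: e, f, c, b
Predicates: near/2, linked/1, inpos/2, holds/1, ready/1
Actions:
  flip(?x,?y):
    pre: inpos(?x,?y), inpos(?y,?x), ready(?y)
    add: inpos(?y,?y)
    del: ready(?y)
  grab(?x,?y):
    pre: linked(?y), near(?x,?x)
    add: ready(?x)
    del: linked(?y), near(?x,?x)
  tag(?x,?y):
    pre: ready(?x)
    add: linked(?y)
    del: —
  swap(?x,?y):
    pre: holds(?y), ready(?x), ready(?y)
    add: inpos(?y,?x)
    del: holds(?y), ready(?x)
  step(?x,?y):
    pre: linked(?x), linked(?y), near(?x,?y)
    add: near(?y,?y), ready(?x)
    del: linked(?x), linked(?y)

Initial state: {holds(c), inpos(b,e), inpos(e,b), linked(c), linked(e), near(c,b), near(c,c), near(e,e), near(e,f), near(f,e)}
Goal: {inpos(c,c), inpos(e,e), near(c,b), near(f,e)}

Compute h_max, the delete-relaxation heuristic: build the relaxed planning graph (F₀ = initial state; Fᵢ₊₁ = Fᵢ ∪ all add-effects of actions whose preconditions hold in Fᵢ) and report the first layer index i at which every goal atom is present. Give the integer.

F0 = init (10 atoms)
F1 = F0 ∪ {ready(c), ready(e)}  (12 atoms)
F2 = F1 ∪ {inpos(c,c), inpos(c,e), inpos(e,e), linked(b), linked(f)}  (17 atoms)
goal ⊆ F2  ⇒  h_max = 2

2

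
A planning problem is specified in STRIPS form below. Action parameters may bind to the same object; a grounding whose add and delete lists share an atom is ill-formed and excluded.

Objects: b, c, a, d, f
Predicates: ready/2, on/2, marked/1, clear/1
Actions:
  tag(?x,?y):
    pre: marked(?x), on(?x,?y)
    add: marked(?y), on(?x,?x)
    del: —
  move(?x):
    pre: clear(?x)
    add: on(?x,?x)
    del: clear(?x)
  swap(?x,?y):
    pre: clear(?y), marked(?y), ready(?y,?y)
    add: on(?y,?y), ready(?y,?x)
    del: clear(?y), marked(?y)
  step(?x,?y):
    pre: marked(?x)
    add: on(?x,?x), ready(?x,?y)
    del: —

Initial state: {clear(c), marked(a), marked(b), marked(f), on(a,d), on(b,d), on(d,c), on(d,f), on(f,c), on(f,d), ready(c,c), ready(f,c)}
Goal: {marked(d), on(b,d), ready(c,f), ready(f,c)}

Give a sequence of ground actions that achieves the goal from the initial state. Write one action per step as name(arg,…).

1. tag(b,d)  →  {clear(c), marked(a), marked(b), marked(d), marked(f), on(a,d), on(b,b), on(b,d), on(d,c), on(d,f), on(f,c), on(f,d), ready(c,c), ready(f,c)}
2. tag(d,c)  →  {clear(c), marked(a), marked(b), marked(c), marked(d), marked(f), on(a,d), on(b,b), on(b,d), on(d,c), on(d,d), on(d,f), on(f,c), on(f,d), ready(c,c), ready(f,c)}
3. swap(f,c)  →  {marked(a), marked(b), marked(d), marked(f), on(a,d), on(b,b), on(b,d), on(c,c), on(d,c), on(d,d), on(d,f), on(f,c), on(f,d), ready(c,c), ready(c,f), ready(f,c)}

tag(b,d); tag(d,c); swap(f,c)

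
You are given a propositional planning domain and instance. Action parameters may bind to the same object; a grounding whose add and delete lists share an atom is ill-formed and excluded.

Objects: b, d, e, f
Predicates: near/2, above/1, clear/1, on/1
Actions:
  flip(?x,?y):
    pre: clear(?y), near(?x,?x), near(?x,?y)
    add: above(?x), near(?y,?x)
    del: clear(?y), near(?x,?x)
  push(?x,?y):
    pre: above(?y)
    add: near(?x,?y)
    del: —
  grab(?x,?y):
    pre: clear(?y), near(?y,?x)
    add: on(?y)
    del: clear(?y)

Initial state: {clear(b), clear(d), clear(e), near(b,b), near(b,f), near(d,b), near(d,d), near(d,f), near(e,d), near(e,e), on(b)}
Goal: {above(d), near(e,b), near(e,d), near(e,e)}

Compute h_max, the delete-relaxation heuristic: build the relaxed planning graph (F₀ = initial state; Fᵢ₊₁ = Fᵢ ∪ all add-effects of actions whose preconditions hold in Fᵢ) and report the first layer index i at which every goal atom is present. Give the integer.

3

F0 = init (11 atoms)
F1 = F0 ∪ {above(d), above(e), near(b,d), near(d,e), on(d), on(e)}  (17 atoms)
F2 = F1 ∪ {above(b), near(b,e), near(f,d), near(f,e)}  (21 atoms)
F3 = F2 ∪ {near(e,b), near(f,b)}  (23 atoms)
goal ⊆ F3  ⇒  h_max = 3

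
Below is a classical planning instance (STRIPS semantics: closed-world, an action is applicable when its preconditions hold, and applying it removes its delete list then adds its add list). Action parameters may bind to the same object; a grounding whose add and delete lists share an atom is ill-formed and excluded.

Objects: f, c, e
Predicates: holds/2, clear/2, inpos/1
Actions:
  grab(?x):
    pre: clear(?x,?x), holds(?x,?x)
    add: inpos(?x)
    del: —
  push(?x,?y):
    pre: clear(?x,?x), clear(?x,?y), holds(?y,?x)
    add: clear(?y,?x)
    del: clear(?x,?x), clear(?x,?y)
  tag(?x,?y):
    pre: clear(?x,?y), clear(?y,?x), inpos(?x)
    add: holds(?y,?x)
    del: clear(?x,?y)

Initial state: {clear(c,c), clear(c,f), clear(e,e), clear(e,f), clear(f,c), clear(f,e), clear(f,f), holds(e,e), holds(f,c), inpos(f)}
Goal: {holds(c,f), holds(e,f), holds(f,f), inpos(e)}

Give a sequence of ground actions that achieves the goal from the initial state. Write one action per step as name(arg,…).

1. grab(e)  →  {clear(c,c), clear(c,f), clear(e,e), clear(e,f), clear(f,c), clear(f,e), clear(f,f), holds(e,e), holds(f,c), inpos(e), inpos(f)}
2. tag(f,f)  →  {clear(c,c), clear(c,f), clear(e,e), clear(e,f), clear(f,c), clear(f,e), holds(e,e), holds(f,c), holds(f,f), inpos(e), inpos(f)}
3. tag(f,c)  →  {clear(c,c), clear(c,f), clear(e,e), clear(e,f), clear(f,e), holds(c,f), holds(e,e), holds(f,c), holds(f,f), inpos(e), inpos(f)}
4. tag(f,e)  →  {clear(c,c), clear(c,f), clear(e,e), clear(e,f), holds(c,f), holds(e,e), holds(e,f), holds(f,c), holds(f,f), inpos(e), inpos(f)}

grab(e); tag(f,f); tag(f,c); tag(f,e)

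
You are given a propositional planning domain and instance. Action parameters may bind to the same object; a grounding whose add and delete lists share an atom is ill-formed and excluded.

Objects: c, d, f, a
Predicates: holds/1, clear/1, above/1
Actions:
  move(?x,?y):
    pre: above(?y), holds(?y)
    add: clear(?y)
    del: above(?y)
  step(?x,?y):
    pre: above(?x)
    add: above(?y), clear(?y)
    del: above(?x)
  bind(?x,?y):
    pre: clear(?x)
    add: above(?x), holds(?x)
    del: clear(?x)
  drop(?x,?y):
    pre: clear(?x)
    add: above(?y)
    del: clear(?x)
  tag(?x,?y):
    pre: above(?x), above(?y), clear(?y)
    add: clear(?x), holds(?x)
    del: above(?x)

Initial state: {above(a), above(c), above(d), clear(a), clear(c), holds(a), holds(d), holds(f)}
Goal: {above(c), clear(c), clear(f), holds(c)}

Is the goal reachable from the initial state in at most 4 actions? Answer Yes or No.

Yes

1. step(c,f)  →  {above(a), above(d), above(f), clear(a), clear(c), clear(f), holds(a), holds(d), holds(f)}
2. bind(c,c)  →  {above(a), above(c), above(d), above(f), clear(a), clear(f), holds(a), holds(c), holds(d), holds(f)}
3. step(d,c)  →  {above(a), above(c), above(f), clear(a), clear(c), clear(f), holds(a), holds(c), holds(d), holds(f)}
optimal plan length = 3; 3 ≤ 4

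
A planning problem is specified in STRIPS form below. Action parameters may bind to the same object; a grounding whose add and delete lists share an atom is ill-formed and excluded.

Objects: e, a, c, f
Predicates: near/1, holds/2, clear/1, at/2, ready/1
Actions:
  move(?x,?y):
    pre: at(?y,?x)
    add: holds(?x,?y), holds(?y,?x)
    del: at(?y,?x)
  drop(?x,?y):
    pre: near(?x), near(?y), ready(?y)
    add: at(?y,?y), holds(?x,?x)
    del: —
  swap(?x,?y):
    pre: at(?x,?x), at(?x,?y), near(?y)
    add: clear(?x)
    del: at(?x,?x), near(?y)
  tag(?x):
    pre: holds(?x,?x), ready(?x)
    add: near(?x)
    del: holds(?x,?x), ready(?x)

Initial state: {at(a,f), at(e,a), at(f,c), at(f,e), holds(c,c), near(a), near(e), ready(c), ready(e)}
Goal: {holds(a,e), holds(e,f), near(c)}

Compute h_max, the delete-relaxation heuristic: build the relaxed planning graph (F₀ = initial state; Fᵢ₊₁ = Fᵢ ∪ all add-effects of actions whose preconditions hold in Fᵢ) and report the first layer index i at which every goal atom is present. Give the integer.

F0 = init (9 atoms)
F1 = F0 ∪ {at(e,e), holds(a,a), holds(a,e), holds(a,f), holds(c,f), holds(e,a), holds(e,e), holds(e,f), holds(f,a), holds(f,c), holds(f,e), near(c)}  (21 atoms)
goal ⊆ F1  ⇒  h_max = 1

1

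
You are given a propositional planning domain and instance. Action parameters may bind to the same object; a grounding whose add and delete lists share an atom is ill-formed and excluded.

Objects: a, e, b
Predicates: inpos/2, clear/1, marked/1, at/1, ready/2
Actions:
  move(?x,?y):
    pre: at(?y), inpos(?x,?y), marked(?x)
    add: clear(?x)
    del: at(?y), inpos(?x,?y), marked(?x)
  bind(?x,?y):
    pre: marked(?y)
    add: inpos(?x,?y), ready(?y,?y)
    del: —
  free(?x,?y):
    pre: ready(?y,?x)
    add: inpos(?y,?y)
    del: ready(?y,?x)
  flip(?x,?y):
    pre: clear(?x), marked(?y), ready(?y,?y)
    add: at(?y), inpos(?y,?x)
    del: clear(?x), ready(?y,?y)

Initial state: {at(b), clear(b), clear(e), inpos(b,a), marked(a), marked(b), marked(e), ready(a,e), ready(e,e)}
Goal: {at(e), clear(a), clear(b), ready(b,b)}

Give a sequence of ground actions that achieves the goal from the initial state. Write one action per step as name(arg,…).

1. bind(a,b)  →  {at(b), clear(b), clear(e), inpos(a,b), inpos(b,a), marked(a), marked(b), marked(e), ready(a,e), ready(b,b), ready(e,e)}
2. move(a,b)  →  {clear(a), clear(b), clear(e), inpos(b,a), marked(b), marked(e), ready(a,e), ready(b,b), ready(e,e)}
3. flip(e,e)  →  {at(e), clear(a), clear(b), inpos(b,a), inpos(e,e), marked(b), marked(e), ready(a,e), ready(b,b)}

bind(a,b); move(a,b); flip(e,e)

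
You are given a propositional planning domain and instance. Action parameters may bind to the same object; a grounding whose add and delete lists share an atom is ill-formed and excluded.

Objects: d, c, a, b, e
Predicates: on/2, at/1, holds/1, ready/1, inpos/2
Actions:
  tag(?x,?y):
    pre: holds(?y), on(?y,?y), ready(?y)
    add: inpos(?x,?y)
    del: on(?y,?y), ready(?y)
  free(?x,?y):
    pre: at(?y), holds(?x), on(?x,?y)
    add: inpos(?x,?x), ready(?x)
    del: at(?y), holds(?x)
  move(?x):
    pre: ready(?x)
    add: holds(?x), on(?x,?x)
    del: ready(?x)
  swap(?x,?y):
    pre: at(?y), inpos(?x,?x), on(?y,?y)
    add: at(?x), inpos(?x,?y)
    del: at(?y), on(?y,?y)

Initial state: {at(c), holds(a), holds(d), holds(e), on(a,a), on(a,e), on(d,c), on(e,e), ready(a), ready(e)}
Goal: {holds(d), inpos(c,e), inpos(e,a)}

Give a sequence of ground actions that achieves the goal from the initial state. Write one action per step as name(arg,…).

1. tag(c,e)  →  {at(c), holds(a), holds(d), holds(e), inpos(c,e), on(a,a), on(a,e), on(d,c), ready(a)}
2. tag(e,a)  →  {at(c), holds(a), holds(d), holds(e), inpos(c,e), inpos(e,a), on(a,e), on(d,c)}

tag(c,e); tag(e,a)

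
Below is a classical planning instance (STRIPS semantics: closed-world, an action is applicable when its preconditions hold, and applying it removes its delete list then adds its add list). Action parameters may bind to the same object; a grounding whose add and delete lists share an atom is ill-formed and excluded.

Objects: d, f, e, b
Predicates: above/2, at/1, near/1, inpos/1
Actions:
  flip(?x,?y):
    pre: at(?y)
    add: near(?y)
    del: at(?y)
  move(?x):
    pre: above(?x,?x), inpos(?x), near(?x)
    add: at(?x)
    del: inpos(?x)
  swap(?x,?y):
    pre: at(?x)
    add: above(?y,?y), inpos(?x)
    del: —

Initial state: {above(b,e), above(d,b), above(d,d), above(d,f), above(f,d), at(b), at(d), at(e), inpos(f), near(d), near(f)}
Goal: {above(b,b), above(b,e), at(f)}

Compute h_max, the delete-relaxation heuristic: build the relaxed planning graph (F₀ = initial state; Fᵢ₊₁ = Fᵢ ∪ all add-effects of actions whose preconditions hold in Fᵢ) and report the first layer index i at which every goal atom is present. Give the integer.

2

F0 = init (11 atoms)
F1 = F0 ∪ {above(b,b), above(e,e), above(f,f), inpos(b), inpos(d), inpos(e), near(b), near(e)}  (19 atoms)
F2 = F1 ∪ {at(f)}  (20 atoms)
goal ⊆ F2  ⇒  h_max = 2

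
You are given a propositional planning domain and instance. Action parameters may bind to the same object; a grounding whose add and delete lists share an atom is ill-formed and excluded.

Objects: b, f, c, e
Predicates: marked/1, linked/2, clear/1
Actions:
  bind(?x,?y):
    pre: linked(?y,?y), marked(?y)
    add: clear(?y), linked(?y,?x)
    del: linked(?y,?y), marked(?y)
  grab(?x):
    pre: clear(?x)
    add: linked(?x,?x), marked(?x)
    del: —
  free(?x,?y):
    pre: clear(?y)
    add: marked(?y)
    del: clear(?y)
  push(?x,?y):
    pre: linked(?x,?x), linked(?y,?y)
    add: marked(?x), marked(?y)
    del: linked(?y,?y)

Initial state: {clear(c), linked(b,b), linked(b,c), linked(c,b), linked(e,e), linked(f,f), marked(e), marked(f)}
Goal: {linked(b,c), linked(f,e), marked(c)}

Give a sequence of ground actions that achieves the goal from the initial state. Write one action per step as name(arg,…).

1. bind(e,f)  →  {clear(c), clear(f), linked(b,b), linked(b,c), linked(c,b), linked(e,e), linked(f,e), marked(e)}
2. grab(c)  →  {clear(c), clear(f), linked(b,b), linked(b,c), linked(c,b), linked(c,c), linked(e,e), linked(f,e), marked(c), marked(e)}

bind(e,f); grab(c)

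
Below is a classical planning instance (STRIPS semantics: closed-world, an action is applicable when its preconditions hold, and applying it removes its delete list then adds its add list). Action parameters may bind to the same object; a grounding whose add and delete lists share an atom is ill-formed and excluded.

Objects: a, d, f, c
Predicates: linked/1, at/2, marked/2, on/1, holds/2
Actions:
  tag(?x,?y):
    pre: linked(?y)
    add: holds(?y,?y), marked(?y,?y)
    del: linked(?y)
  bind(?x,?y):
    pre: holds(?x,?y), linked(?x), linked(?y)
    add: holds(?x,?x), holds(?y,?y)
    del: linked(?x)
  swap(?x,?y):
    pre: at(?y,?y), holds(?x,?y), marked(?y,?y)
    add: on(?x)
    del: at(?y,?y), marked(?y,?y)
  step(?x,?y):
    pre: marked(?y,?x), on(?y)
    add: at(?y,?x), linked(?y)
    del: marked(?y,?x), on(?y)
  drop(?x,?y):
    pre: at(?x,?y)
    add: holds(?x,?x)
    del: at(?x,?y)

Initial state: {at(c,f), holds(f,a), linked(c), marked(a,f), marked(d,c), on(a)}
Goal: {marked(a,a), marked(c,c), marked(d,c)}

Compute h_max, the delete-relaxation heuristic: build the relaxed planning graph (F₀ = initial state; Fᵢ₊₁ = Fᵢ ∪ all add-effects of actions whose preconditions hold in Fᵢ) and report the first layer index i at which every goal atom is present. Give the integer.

2

F0 = init (6 atoms)
F1 = F0 ∪ {at(a,f), holds(c,c), linked(a), marked(c,c)}  (10 atoms)
F2 = F1 ∪ {holds(a,a), marked(a,a)}  (12 atoms)
goal ⊆ F2  ⇒  h_max = 2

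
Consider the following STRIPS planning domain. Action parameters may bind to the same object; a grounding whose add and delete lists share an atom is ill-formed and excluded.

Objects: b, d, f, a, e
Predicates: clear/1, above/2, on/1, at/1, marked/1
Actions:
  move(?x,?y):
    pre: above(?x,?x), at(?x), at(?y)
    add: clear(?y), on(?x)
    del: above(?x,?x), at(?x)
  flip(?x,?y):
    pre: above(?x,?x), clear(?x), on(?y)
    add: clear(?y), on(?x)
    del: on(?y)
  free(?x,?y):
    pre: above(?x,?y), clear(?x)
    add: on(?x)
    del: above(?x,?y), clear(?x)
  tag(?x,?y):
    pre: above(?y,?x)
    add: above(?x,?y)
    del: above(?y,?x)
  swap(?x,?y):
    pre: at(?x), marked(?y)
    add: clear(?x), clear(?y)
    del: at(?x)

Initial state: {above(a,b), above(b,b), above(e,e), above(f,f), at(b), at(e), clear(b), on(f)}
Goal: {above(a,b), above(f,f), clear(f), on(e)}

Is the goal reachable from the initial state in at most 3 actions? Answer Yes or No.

1. move(b,e)  →  {above(a,b), above(e,e), above(f,f), at(e), clear(b), clear(e), on(b), on(f)}
2. flip(e,f)  →  {above(a,b), above(e,e), above(f,f), at(e), clear(b), clear(e), clear(f), on(b), on(e)}
optimal plan length = 2; 2 ≤ 3

Yes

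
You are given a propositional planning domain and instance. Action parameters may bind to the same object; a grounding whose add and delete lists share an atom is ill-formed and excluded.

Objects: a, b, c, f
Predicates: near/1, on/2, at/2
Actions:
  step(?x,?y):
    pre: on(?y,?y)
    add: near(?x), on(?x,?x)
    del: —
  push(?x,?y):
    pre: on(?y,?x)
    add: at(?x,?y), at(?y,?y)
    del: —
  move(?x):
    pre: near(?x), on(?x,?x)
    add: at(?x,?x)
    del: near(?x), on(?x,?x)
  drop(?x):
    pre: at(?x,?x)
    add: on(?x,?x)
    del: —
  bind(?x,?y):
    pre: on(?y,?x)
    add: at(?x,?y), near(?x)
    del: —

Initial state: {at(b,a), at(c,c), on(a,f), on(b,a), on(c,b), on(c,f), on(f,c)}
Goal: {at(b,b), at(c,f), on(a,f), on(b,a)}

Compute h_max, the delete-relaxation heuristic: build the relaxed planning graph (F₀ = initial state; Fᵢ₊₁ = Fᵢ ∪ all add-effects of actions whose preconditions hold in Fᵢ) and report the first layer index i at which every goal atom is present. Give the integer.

F0 = init (7 atoms)
F1 = F0 ∪ {at(a,a), at(a,b), at(b,b), at(b,c), at(c,f), at(f,a), at(f,c), at(f,f), near(a), near(b), near(c), near(f), on(c,c)}  (20 atoms)
goal ⊆ F1  ⇒  h_max = 1

1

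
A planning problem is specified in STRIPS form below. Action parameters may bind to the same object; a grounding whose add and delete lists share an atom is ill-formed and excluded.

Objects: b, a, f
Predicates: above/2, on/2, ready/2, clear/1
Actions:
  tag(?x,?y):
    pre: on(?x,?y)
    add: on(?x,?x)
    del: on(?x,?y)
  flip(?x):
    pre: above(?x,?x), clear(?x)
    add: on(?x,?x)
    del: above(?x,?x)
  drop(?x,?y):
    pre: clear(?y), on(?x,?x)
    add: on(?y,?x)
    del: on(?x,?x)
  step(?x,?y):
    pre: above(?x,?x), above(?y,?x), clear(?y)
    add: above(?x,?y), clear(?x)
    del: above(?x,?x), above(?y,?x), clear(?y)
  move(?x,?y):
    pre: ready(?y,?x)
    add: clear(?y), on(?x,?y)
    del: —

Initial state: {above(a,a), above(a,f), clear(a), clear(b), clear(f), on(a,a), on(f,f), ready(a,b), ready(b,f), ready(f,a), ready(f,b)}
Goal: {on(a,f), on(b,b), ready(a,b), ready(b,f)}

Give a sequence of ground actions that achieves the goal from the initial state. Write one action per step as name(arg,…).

drop(a,b); tag(b,a); drop(f,a)

1. drop(a,b)  →  {above(a,a), above(a,f), clear(a), clear(b), clear(f), on(b,a), on(f,f), ready(a,b), ready(b,f), ready(f,a), ready(f,b)}
2. tag(b,a)  →  {above(a,a), above(a,f), clear(a), clear(b), clear(f), on(b,b), on(f,f), ready(a,b), ready(b,f), ready(f,a), ready(f,b)}
3. drop(f,a)  →  {above(a,a), above(a,f), clear(a), clear(b), clear(f), on(a,f), on(b,b), ready(a,b), ready(b,f), ready(f,a), ready(f,b)}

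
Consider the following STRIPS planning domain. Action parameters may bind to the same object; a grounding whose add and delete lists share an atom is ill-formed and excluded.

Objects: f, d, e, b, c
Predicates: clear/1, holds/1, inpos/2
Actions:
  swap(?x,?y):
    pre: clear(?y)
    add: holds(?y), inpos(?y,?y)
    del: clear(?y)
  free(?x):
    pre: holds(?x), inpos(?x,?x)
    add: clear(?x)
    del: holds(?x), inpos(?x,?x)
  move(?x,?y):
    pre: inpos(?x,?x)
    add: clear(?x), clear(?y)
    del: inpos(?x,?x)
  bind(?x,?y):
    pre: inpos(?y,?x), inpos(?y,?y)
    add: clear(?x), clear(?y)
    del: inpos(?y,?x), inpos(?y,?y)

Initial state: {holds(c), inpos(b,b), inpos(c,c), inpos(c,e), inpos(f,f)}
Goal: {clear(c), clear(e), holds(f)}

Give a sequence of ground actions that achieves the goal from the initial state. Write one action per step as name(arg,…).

1. free(c)  →  {clear(c), inpos(b,b), inpos(c,e), inpos(f,f)}
2. move(f,e)  →  {clear(c), clear(e), clear(f), inpos(b,b), inpos(c,e)}
3. swap(f,f)  →  {clear(c), clear(e), holds(f), inpos(b,b), inpos(c,e), inpos(f,f)}

free(c); move(f,e); swap(f,f)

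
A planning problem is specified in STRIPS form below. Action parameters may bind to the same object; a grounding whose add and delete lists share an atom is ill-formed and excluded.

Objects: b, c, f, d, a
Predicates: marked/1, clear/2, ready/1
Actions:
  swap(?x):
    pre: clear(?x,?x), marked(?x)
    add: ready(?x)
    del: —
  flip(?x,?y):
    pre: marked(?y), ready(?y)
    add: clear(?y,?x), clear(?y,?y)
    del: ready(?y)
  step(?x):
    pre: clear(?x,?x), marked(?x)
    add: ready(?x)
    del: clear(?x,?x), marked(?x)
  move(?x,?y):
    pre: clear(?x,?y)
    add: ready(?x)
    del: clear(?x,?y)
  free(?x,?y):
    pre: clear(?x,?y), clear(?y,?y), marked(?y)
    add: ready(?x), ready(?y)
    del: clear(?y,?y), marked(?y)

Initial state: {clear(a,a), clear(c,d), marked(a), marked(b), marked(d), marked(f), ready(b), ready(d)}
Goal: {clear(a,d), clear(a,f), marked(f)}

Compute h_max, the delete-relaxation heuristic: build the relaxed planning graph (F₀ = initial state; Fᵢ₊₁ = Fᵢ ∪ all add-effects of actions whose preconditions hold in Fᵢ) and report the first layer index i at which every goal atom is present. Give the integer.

2

F0 = init (8 atoms)
F1 = F0 ∪ {clear(b,a), clear(b,b), clear(b,c), clear(b,d), clear(b,f), clear(d,a), clear(d,b), clear(d,c), clear(d,d), clear(d,f), ready(a), ready(c)}  (20 atoms)
F2 = F1 ∪ {clear(a,b), clear(a,c), clear(a,d), clear(a,f)}  (24 atoms)
goal ⊆ F2  ⇒  h_max = 2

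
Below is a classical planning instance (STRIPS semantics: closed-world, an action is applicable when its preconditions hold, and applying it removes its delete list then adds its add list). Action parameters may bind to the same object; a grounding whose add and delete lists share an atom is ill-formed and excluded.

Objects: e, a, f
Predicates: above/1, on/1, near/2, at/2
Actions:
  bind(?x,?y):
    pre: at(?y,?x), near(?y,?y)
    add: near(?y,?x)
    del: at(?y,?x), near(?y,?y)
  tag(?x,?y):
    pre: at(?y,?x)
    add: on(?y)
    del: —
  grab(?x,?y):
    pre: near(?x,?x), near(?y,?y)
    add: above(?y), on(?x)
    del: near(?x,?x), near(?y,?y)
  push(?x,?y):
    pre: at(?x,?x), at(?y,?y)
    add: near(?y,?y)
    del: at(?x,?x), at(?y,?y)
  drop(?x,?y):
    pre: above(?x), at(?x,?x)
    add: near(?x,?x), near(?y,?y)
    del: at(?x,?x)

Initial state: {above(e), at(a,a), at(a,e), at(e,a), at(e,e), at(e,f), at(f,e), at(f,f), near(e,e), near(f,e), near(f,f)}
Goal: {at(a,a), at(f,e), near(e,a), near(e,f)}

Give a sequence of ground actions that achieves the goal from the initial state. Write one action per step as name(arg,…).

bind(a,e); push(e,e); bind(f,e)

1. bind(a,e)  →  {above(e), at(a,a), at(a,e), at(e,e), at(e,f), at(f,e), at(f,f), near(e,a), near(f,e), near(f,f)}
2. push(e,e)  →  {above(e), at(a,a), at(a,e), at(e,f), at(f,e), at(f,f), near(e,a), near(e,e), near(f,e), near(f,f)}
3. bind(f,e)  →  {above(e), at(a,a), at(a,e), at(f,e), at(f,f), near(e,a), near(e,f), near(f,e), near(f,f)}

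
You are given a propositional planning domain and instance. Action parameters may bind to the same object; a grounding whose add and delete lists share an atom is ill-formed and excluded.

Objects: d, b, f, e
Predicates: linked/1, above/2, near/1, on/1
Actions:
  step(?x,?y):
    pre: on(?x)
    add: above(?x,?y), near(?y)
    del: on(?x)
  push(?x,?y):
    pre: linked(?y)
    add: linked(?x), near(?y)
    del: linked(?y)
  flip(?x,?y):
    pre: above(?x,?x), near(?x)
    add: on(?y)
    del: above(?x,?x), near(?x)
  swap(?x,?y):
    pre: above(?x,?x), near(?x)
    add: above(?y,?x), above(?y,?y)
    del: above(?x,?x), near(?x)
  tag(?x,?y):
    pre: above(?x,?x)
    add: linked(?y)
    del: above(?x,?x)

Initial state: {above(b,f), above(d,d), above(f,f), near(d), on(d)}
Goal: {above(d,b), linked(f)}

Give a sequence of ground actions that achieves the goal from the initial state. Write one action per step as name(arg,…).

1. step(d,b)  →  {above(b,f), above(d,b), above(d,d), above(f,f), near(b), near(d)}
2. tag(d,f)  →  {above(b,f), above(d,b), above(f,f), linked(f), near(b), near(d)}

step(d,b); tag(d,f)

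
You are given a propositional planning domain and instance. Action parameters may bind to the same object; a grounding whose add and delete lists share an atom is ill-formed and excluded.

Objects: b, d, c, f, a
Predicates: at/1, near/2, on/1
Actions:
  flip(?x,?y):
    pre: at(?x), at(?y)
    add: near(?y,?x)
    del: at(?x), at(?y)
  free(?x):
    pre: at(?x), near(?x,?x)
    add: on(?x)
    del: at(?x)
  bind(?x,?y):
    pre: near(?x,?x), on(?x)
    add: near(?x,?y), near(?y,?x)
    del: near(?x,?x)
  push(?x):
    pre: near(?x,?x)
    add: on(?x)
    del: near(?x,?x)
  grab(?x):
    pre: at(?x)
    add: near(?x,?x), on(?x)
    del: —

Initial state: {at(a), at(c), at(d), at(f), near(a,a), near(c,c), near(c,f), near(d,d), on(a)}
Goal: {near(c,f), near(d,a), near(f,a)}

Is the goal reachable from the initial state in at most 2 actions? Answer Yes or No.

Yes

1. flip(a,d)  →  {at(c), at(f), near(a,a), near(c,c), near(c,f), near(d,a), near(d,d), on(a)}
2. bind(a,f)  →  {at(c), at(f), near(a,f), near(c,c), near(c,f), near(d,a), near(d,d), near(f,a), on(a)}
optimal plan length = 2; 2 ≤ 2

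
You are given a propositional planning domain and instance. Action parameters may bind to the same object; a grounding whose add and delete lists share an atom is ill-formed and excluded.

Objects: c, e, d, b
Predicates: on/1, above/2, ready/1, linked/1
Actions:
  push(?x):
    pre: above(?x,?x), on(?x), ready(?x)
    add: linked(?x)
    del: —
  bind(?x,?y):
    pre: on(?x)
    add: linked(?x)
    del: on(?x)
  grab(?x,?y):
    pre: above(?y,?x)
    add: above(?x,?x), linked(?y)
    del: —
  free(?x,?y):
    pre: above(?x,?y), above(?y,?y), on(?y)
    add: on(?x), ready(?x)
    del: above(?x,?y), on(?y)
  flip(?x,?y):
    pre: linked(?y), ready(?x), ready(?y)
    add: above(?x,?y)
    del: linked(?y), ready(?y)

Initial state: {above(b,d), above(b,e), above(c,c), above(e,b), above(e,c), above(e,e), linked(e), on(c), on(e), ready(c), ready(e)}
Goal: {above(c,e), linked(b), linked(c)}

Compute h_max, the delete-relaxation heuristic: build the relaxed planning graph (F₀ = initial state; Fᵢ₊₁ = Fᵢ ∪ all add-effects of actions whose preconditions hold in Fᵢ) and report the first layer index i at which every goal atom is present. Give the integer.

1

F0 = init (11 atoms)
F1 = F0 ∪ {above(b,b), above(c,e), above(d,d), linked(b), linked(c), on(b), ready(b)}  (18 atoms)
goal ⊆ F1  ⇒  h_max = 1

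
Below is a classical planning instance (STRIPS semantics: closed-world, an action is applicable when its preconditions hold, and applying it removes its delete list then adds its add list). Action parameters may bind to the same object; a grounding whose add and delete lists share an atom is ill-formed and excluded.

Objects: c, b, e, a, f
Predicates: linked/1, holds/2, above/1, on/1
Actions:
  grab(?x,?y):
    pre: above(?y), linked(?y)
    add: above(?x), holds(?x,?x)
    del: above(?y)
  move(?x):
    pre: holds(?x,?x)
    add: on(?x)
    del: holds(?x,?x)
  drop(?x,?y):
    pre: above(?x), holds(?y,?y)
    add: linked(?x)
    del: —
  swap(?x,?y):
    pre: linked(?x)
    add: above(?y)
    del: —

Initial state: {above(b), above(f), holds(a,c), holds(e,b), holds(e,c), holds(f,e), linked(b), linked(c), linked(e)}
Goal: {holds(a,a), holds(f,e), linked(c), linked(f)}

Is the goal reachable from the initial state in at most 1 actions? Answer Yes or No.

1. grab(a,b)  →  {above(a), above(f), holds(a,a), holds(a,c), holds(e,b), holds(e,c), holds(f,e), linked(b), linked(c), linked(e)}
2. drop(f,a)  →  {above(a), above(f), holds(a,a), holds(a,c), holds(e,b), holds(e,c), holds(f,e), linked(b), linked(c), linked(e), linked(f)}
optimal plan length = 2; 2 > 1

No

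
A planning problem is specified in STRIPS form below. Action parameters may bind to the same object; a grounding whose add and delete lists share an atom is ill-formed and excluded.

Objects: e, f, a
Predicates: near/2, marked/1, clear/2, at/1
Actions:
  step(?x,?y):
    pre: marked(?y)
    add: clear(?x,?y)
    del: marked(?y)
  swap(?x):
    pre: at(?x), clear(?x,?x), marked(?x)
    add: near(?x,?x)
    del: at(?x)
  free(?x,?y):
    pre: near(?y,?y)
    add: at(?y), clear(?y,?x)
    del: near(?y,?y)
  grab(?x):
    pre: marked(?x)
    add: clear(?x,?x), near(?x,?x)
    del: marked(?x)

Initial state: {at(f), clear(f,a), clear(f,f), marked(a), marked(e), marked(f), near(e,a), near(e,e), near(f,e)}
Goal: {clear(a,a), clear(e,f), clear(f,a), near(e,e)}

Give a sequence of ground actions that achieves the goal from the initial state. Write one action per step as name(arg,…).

step(e,f); step(a,a)

1. step(e,f)  →  {at(f), clear(e,f), clear(f,a), clear(f,f), marked(a), marked(e), near(e,a), near(e,e), near(f,e)}
2. step(a,a)  →  {at(f), clear(a,a), clear(e,f), clear(f,a), clear(f,f), marked(e), near(e,a), near(e,e), near(f,e)}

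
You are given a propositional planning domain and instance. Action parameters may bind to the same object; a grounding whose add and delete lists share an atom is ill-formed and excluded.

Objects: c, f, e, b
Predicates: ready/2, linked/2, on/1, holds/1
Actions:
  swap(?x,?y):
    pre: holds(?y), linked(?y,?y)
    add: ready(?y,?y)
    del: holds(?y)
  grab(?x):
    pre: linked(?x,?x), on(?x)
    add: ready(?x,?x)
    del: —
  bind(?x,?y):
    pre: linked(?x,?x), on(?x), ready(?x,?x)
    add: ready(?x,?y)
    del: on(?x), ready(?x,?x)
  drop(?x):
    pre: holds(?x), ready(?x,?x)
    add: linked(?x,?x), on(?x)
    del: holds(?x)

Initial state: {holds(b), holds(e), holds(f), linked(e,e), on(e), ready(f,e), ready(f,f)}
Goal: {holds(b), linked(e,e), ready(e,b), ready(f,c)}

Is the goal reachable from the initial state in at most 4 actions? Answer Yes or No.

1. swap(c,e)  →  {holds(b), holds(f), linked(e,e), on(e), ready(e,e), ready(f,e), ready(f,f)}
2. bind(e,b)  →  {holds(b), holds(f), linked(e,e), ready(e,b), ready(f,e), ready(f,f)}
3. drop(f)  →  {holds(b), linked(e,e), linked(f,f), on(f), ready(e,b), ready(f,e), ready(f,f)}
4. bind(f,c)  →  {holds(b), linked(e,e), linked(f,f), ready(e,b), ready(f,c), ready(f,e)}
optimal plan length = 4; 4 ≤ 4

Yes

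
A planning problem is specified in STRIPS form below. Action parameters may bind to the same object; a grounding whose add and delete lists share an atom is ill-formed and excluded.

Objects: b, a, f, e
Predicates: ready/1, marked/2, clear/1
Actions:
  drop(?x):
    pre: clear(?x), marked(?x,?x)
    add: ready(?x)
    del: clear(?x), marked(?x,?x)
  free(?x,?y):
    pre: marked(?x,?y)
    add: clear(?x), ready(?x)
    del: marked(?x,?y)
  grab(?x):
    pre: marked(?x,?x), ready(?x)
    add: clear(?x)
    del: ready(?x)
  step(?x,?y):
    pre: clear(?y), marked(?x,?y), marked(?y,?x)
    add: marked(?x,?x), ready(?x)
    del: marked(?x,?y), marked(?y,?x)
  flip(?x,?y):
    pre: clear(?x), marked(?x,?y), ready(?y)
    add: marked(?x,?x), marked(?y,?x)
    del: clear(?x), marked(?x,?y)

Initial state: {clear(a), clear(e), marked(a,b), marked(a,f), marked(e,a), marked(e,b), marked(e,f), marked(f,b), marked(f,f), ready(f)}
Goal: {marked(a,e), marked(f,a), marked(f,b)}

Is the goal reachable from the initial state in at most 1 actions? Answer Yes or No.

No

1. free(a,b)  →  {clear(a), clear(e), marked(a,f), marked(e,a), marked(e,b), marked(e,f), marked(f,b), marked(f,f), ready(a), ready(f)}
2. flip(a,f)  →  {clear(e), marked(a,a), marked(e,a), marked(e,b), marked(e,f), marked(f,a), marked(f,b), marked(f,f), ready(a), ready(f)}
3. flip(e,a)  →  {marked(a,a), marked(a,e), marked(e,b), marked(e,e), marked(e,f), marked(f,a), marked(f,b), marked(f,f), ready(a), ready(f)}
optimal plan length = 3; 3 > 1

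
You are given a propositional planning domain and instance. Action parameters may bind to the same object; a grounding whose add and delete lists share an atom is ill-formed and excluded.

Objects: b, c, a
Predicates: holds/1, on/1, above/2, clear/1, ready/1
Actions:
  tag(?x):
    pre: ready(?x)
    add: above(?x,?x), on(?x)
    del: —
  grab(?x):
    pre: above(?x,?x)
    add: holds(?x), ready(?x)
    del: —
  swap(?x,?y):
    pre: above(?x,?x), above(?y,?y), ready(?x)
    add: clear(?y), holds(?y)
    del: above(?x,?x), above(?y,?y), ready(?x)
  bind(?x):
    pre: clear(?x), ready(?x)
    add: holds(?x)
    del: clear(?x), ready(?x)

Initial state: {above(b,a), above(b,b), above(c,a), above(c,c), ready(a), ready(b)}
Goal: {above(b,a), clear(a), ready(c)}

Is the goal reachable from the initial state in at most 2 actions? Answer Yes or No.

1. tag(a)  →  {above(a,a), above(b,a), above(b,b), above(c,a), above(c,c), on(a), ready(a), ready(b)}
2. grab(c)  →  {above(a,a), above(b,a), above(b,b), above(c,a), above(c,c), holds(c), on(a), ready(a), ready(b), ready(c)}
3. swap(b,a)  →  {above(b,a), above(c,a), above(c,c), clear(a), holds(a), holds(c), on(a), ready(a), ready(c)}
optimal plan length = 3; 3 > 2

No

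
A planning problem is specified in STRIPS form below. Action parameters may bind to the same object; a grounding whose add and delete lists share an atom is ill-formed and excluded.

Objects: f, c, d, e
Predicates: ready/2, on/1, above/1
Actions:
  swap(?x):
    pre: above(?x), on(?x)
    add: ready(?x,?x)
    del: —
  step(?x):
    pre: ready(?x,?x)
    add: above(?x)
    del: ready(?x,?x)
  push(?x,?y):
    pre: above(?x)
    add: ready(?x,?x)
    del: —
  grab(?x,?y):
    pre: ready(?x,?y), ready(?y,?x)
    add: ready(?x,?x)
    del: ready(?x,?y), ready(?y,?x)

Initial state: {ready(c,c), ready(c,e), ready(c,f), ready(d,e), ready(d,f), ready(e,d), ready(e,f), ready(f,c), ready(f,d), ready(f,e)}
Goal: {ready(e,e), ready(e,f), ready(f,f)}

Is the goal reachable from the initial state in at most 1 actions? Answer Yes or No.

1. grab(f,c)  →  {ready(c,c), ready(c,e), ready(d,e), ready(d,f), ready(e,d), ready(e,f), ready(f,d), ready(f,e), ready(f,f)}
2. grab(e,d)  →  {ready(c,c), ready(c,e), ready(d,f), ready(e,e), ready(e,f), ready(f,d), ready(f,e), ready(f,f)}
optimal plan length = 2; 2 > 1

No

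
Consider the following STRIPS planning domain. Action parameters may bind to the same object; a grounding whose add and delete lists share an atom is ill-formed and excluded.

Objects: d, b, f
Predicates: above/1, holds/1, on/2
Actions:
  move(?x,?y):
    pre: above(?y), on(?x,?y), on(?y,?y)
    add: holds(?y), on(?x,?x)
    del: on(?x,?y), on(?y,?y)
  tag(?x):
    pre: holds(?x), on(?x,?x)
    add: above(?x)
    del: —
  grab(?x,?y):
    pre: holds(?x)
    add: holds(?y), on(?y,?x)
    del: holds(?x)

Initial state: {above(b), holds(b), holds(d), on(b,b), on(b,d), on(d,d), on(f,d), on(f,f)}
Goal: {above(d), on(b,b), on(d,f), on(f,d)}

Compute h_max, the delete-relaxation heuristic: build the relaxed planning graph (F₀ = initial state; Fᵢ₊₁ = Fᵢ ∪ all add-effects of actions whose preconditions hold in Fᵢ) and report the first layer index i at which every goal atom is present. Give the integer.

F0 = init (8 atoms)
F1 = F0 ∪ {above(d), holds(f), on(d,b), on(f,b)}  (12 atoms)
F2 = F1 ∪ {above(f), on(b,f), on(d,f)}  (15 atoms)
goal ⊆ F2  ⇒  h_max = 2

2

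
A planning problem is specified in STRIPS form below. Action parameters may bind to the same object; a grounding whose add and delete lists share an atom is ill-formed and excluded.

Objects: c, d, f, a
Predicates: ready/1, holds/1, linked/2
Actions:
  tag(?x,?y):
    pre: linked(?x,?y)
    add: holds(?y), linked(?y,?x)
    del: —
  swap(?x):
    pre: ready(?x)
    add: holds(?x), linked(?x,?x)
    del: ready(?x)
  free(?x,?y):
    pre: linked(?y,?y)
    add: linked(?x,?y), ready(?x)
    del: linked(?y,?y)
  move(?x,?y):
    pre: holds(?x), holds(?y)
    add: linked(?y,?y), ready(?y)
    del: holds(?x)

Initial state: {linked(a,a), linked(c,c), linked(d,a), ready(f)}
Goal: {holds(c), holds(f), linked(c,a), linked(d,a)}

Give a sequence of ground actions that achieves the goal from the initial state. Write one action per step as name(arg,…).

tag(c,c); swap(f); free(c,a)

1. tag(c,c)  →  {holds(c), linked(a,a), linked(c,c), linked(d,a), ready(f)}
2. swap(f)  →  {holds(c), holds(f), linked(a,a), linked(c,c), linked(d,a), linked(f,f)}
3. free(c,a)  →  {holds(c), holds(f), linked(c,a), linked(c,c), linked(d,a), linked(f,f), ready(c)}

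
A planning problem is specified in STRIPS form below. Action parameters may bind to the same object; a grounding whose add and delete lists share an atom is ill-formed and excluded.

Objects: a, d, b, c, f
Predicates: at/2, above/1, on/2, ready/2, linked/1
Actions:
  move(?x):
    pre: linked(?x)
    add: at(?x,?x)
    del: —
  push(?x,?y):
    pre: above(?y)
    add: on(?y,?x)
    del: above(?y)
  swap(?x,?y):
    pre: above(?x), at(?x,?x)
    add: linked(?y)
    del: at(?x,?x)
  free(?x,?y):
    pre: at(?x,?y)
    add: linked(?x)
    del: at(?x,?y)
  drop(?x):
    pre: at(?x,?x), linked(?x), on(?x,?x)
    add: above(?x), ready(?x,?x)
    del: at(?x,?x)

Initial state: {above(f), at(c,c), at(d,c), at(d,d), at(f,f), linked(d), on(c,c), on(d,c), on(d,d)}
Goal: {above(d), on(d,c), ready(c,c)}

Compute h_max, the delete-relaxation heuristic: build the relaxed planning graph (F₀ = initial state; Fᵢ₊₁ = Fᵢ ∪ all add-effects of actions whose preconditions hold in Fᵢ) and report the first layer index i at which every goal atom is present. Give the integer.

2

F0 = init (9 atoms)
F1 = F0 ∪ {above(d), linked(a), linked(b), linked(c), linked(f), on(f,a), on(f,b), on(f,c), on(f,d), on(f,f), ready(d,d)}  (20 atoms)
F2 = F1 ∪ {above(c), at(a,a), at(b,b), on(d,a), on(d,b), on(d,f), ready(c,c), ready(f,f)}  (28 atoms)
goal ⊆ F2  ⇒  h_max = 2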